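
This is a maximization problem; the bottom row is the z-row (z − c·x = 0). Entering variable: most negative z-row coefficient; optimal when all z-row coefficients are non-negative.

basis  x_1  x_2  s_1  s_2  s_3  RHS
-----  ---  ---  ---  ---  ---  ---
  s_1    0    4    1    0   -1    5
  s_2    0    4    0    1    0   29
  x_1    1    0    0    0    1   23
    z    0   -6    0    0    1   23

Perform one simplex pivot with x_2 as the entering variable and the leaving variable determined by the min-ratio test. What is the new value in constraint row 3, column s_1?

0

Ratio test on column x_2 — row 1: 5/4 = 5/4; row 2: 29/4 = 29/4; row 3: entry 0 ≤ 0. Minimum is 5/4 at row 1 (s_1 leaves); pivot element 4.
Divide row 1 by 4; eliminate column x_2 from the other rows.
Row 3 update in column s_1: 0 − 0·(1/4) = 0.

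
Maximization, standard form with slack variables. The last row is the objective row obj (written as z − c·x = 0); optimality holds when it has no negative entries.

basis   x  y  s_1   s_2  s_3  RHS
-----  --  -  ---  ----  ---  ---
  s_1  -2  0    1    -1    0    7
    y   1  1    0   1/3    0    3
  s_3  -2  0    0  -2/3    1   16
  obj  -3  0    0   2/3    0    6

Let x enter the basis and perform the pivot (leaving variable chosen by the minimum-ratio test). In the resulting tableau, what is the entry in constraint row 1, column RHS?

Ratio test on column x — row 1: entry -2 ≤ 0; row 2: 3/1 = 3; row 3: entry -2 ≤ 0. Minimum is 3 at row 2 (y leaves); pivot element 1.
Divide row 2 by 1; eliminate column x from the other rows.
Row 1 update in column RHS: 7 − (-2)·3 = 13.

13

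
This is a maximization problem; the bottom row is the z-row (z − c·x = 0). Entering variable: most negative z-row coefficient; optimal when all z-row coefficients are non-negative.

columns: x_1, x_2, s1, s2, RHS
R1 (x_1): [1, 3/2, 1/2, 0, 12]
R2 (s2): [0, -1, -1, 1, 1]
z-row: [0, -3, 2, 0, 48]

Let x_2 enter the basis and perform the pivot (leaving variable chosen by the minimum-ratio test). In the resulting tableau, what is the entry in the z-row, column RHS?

Ratio test on column x_2 — row 1: 12/(3/2) = 8; row 2: entry -1 ≤ 0. Minimum is 8 at row 1 (x_1 leaves); pivot element 3/2.
Divide row 1 by 3/2; eliminate column x_2 from the other rows.
z-row update in column RHS: 48 − (-3)·8 = 72.

72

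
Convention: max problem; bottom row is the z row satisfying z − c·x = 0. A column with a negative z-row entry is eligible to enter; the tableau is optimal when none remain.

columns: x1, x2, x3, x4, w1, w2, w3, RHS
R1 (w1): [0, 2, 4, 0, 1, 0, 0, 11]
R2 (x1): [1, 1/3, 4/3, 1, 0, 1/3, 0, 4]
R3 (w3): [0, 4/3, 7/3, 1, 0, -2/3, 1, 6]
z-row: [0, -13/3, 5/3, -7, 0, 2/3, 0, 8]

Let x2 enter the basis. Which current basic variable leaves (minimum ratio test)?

w3

Column x2 entries and ratios — w1: 11/2 = 11/2; x1: 4/(1/3) = 12; w3: 6/(4/3) = 9/2.
Smallest ratio is 9/2 in the row of w3, so w3 leaves.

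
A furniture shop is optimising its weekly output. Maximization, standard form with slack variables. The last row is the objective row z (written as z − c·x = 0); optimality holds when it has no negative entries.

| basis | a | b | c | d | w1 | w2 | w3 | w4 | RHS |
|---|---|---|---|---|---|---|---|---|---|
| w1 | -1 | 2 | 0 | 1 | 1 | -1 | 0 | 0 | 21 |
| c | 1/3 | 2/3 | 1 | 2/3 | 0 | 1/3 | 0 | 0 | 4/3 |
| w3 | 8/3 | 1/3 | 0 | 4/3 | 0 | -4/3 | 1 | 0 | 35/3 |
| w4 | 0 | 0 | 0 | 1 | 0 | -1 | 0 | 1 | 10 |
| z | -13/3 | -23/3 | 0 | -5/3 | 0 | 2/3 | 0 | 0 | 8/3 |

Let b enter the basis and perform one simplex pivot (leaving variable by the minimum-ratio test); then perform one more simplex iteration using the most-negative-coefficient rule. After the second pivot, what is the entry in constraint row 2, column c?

Ratio test on column b — row 1: 21/2 = 21/2; row 2: (4/3)/(2/3) = 2; row 3: (35/3)/(1/3) = 35; row 4: entry 0 ≤ 0. Minimum is 2 at row 2 (c leaves); pivot element 2/3.
Divide row 2 by 2/3; eliminate column b from the other rows.
Second iteration: most negative z-row entry is -1/2 in column a, so a enters.
Ratio test on column a — row 1: entry -2 ≤ 0; row 2: 2/(1/2) = 4; row 3: 11/(5/2) = 22/5; row 4: entry 0 ≤ 0. Minimum is 4 at row 2 (b leaves); pivot element 1/2.
Divide row 2 by 1/2; eliminate column a from the other rows.
After both pivots, the entry at constraint row 2, column c is 3.

3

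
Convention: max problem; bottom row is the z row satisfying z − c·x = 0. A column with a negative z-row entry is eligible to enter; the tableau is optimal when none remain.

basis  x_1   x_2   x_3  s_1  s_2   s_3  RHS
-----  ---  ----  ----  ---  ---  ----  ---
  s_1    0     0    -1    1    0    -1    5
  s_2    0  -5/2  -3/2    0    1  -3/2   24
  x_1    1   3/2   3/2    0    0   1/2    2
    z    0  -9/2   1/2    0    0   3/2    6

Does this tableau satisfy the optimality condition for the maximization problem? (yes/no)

The z-row has a negative entry -9/2 in column x_2, so it is not optimal.

no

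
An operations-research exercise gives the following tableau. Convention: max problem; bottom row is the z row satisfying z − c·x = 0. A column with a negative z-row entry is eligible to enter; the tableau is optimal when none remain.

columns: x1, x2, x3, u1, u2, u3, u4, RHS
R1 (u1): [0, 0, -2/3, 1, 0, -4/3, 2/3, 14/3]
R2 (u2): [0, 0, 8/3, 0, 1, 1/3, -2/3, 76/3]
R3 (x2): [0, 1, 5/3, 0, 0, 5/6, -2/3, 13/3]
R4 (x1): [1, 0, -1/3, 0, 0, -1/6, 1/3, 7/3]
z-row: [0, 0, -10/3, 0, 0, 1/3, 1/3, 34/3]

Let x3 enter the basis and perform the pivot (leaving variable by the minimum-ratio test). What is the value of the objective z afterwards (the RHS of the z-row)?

Ratio test on column x3 — row 1: entry -2/3 ≤ 0; row 2: (76/3)/(8/3) = 19/2; row 3: (13/3)/(5/3) = 13/5; row 4: entry -1/3 ≤ 0. Minimum is 13/5 at row 3 (x2 leaves); pivot element 5/3.
Pivot on row 3; the z-row RHS becomes 34/3 − (-10/3)·(13/5) = 20.

20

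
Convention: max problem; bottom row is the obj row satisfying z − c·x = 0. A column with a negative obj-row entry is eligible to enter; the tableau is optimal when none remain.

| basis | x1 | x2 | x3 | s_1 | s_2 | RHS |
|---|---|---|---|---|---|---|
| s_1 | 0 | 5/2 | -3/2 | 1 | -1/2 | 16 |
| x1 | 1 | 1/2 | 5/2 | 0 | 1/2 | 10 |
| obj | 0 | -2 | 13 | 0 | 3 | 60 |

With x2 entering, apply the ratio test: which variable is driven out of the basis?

Column x2 entries and ratios — s_1: 16/(5/2) = 32/5; x1: 10/(1/2) = 20.
Smallest ratio is 32/5 in the row of s_1, so s_1 leaves.

s_1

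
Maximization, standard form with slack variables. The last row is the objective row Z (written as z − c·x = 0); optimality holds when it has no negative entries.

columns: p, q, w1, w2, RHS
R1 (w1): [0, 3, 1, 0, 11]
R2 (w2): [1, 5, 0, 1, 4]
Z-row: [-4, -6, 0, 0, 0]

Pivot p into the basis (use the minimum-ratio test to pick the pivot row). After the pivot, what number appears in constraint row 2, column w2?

Ratio test on column p — row 1: entry 0 ≤ 0; row 2: 4/1 = 4. Minimum is 4 at row 2 (w2 leaves); pivot element 1.
Divide row 2 by 1; eliminate column p from the other rows.
In the new row 2, the w2 entry is the old entry divided by the pivot: 1/1 = 1.

1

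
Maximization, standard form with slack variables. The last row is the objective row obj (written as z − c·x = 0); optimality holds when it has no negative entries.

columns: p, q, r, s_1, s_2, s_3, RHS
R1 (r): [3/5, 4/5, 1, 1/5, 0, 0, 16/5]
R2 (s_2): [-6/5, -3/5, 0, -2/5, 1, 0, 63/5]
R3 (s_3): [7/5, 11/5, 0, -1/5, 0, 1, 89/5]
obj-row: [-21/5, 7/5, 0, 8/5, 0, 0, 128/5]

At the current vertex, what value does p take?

0

p is not in the basis, so in the current basic feasible solution p = 0.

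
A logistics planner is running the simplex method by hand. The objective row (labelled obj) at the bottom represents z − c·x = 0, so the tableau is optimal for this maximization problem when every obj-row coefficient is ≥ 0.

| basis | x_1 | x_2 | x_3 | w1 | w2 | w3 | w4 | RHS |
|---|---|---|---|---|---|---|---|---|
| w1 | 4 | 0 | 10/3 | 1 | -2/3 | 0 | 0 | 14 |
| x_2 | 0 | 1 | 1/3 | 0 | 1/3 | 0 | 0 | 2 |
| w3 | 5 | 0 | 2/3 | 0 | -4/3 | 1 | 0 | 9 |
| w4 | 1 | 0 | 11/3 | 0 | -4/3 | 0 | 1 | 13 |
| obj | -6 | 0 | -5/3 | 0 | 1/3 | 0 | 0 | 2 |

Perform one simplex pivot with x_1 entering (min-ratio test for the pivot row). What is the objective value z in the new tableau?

Ratio test on column x_1 — row 1: 14/4 = 7/2; row 2: entry 0 ≤ 0; row 3: 9/5 = 9/5; row 4: 13/1 = 13. Minimum is 9/5 at row 3 (w3 leaves); pivot element 5.
Pivot on row 3; the obj-row RHS becomes 2 − (-6)·(9/5) = 64/5.

64/5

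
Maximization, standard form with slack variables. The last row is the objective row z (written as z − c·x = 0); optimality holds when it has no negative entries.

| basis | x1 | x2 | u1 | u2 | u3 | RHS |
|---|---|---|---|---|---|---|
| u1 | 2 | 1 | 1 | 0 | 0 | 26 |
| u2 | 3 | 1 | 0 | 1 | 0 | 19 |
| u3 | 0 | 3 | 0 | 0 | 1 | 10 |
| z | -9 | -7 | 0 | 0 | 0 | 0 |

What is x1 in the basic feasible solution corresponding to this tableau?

0

x1 is not in the basis, so in the current basic feasible solution x1 = 0.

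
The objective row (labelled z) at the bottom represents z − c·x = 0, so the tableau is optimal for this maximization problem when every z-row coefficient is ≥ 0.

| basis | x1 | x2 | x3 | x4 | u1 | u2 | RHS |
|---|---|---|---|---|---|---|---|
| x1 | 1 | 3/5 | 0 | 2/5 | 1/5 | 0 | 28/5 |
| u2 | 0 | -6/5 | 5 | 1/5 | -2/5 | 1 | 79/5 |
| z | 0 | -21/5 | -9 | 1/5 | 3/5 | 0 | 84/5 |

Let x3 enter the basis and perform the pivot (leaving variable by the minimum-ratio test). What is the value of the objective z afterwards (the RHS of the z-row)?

1131/25

Ratio test on column x3 — row 1: entry 0 ≤ 0; row 2: (79/5)/5 = 79/25. Minimum is 79/25 at row 2 (u2 leaves); pivot element 5.
Pivot on row 2; the z-row RHS becomes 84/5 − (-9)·(79/25) = 1131/25.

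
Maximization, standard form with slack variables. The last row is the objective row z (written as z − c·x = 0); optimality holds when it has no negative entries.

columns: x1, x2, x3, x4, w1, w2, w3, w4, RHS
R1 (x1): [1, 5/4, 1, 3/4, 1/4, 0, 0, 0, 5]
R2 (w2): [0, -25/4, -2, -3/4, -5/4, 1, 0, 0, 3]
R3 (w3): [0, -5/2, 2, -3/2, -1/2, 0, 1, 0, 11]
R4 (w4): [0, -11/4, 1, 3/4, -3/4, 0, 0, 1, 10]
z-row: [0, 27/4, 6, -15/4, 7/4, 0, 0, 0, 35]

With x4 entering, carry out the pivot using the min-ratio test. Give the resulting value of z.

60

Ratio test on column x4 — row 1: 5/(3/4) = 20/3; row 2: entry -3/4 ≤ 0; row 3: entry -3/2 ≤ 0; row 4: 10/(3/4) = 40/3. Minimum is 20/3 at row 1 (x1 leaves); pivot element 3/4.
Pivot on row 1; the z-row RHS becomes 35 − (-15/4)·(20/3) = 60.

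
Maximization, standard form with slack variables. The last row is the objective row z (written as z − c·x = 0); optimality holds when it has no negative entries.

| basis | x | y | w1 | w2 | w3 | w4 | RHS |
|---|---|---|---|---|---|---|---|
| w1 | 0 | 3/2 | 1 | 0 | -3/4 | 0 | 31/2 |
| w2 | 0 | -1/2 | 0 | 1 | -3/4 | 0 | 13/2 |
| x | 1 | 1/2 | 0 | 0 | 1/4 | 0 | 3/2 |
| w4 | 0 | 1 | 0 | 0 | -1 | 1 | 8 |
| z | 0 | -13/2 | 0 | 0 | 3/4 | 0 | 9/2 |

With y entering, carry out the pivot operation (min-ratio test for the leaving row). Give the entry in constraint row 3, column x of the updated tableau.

Ratio test on column y — row 1: (31/2)/(3/2) = 31/3; row 2: entry -1/2 ≤ 0; row 3: (3/2)/(1/2) = 3; row 4: 8/1 = 8. Minimum is 3 at row 3 (x leaves); pivot element 1/2.
Divide row 3 by 1/2; eliminate column y from the other rows.
In the new row 3, the x entry is the old entry divided by the pivot: 1/(1/2) = 2.

2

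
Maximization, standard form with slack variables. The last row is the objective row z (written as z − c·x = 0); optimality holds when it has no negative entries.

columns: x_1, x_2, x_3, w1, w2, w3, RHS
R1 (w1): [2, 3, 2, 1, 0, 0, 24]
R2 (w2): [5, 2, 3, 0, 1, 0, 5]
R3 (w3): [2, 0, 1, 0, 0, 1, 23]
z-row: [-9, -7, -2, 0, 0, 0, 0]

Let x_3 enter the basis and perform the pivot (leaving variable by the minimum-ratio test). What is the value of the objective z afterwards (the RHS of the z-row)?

Ratio test on column x_3 — row 1: 24/2 = 12; row 2: 5/3 = 5/3; row 3: 23/1 = 23. Minimum is 5/3 at row 2 (w2 leaves); pivot element 3.
Pivot on row 2; the z-row RHS becomes 0 − (-2)·(5/3) = 10/3.

10/3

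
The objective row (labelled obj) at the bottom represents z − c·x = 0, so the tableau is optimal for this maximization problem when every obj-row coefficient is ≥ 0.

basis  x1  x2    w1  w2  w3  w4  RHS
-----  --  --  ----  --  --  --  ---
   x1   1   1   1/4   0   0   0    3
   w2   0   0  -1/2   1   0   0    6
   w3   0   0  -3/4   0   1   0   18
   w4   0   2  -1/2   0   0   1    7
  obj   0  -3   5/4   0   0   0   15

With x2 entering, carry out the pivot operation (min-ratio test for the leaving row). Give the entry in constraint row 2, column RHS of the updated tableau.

6

Ratio test on column x2 — row 1: 3/1 = 3; row 2: entry 0 ≤ 0; row 3: entry 0 ≤ 0; row 4: 7/2 = 7/2. Minimum is 3 at row 1 (x1 leaves); pivot element 1.
Divide row 1 by 1; eliminate column x2 from the other rows.
Row 2 update in column RHS: 6 − 0·3 = 6.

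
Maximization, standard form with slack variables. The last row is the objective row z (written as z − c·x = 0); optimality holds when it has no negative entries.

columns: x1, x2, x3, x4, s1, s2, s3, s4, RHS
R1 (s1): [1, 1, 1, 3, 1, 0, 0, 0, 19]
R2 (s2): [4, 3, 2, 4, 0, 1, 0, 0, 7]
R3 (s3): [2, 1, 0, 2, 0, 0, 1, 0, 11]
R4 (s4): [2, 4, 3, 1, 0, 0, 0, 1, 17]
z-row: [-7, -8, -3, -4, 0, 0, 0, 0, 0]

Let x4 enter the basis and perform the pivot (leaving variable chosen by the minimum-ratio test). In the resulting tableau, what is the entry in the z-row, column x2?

-5

Ratio test on column x4 — row 1: 19/3 = 19/3; row 2: 7/4 = 7/4; row 3: 11/2 = 11/2; row 4: 17/1 = 17. Minimum is 7/4 at row 2 (s2 leaves); pivot element 4.
Divide row 2 by 4; eliminate column x4 from the other rows.
z-row update in column x2: -8 − (-4)·(3/4) = -5.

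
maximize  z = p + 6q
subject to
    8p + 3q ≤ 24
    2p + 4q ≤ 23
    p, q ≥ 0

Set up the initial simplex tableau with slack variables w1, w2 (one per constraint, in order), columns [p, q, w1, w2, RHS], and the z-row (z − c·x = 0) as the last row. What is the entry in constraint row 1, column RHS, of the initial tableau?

24

The RHS of constraint 1 is b_1 = 24.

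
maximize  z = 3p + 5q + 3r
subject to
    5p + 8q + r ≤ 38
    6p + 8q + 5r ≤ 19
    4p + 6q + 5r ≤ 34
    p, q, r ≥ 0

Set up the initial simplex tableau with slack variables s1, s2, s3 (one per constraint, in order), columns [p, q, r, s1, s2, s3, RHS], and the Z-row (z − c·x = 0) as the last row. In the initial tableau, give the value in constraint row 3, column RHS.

The RHS of constraint 3 is b_3 = 34.

34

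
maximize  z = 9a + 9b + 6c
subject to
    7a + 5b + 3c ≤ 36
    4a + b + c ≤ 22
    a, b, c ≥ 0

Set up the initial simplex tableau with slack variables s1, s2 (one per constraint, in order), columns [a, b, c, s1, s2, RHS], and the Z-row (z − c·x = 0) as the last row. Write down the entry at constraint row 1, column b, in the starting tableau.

Constraint 1 has coefficient 5 on b.

5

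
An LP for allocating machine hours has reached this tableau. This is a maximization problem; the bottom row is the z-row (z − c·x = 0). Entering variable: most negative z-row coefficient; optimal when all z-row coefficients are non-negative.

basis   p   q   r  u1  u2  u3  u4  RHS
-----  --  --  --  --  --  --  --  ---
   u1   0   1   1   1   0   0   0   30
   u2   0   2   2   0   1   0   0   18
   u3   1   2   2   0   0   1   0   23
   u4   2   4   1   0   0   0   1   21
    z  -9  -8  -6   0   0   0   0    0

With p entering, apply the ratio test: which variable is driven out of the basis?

Column p entries and ratios — u1: 0 ≤ 0, skip; u2: 0 ≤ 0, skip; u3: 23/1 = 23; u4: 21/2 = 21/2.
Smallest ratio is 21/2 in the row of u4, so u4 leaves.

u4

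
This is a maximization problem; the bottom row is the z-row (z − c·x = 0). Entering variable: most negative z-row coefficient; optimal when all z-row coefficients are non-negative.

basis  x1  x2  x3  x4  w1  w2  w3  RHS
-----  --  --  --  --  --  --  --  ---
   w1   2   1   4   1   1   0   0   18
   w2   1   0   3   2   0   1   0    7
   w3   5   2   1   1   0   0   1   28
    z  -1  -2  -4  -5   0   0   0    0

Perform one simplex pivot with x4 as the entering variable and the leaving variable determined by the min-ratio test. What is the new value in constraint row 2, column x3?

3/2

Ratio test on column x4 — row 1: 18/1 = 18; row 2: 7/2 = 7/2; row 3: 28/1 = 28. Minimum is 7/2 at row 2 (w2 leaves); pivot element 2.
Divide row 2 by 2; eliminate column x4 from the other rows.
In the new row 2, the x3 entry is the old entry divided by the pivot: 3/2 = 3/2.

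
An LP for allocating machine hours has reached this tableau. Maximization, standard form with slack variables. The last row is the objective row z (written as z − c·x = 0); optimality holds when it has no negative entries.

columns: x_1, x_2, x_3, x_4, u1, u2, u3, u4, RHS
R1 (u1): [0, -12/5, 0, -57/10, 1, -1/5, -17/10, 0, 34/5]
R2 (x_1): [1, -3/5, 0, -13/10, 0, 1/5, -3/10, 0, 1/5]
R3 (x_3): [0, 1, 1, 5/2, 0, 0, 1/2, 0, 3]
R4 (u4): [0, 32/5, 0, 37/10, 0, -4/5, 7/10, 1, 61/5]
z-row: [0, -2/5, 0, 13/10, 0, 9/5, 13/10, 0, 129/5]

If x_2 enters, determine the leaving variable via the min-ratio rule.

Column x_2 entries and ratios — u1: -12/5 ≤ 0, skip; x_1: -3/5 ≤ 0, skip; x_3: 3/1 = 3; u4: (61/5)/(32/5) = 61/32.
Smallest ratio is 61/32 in the row of u4, so u4 leaves.

u4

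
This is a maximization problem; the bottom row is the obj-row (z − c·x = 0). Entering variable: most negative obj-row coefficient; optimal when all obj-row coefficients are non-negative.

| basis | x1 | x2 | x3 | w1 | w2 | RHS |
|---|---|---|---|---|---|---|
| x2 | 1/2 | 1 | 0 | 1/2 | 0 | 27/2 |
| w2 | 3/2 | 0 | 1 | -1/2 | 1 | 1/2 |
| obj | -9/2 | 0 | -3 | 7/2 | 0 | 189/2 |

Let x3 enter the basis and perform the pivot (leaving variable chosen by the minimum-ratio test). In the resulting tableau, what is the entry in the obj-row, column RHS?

96

Ratio test on column x3 — row 1: entry 0 ≤ 0; row 2: (1/2)/1 = 1/2. Minimum is 1/2 at row 2 (w2 leaves); pivot element 1.
Divide row 2 by 1; eliminate column x3 from the other rows.
obj-row update in column RHS: 189/2 − (-3)·(1/2) = 96.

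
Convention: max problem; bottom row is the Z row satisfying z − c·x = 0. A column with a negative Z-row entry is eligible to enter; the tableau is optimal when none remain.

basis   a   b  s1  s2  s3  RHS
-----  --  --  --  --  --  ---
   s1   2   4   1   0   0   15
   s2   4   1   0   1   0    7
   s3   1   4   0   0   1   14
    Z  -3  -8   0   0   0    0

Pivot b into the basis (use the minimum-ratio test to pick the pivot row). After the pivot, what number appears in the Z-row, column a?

Ratio test on column b — row 1: 15/4 = 15/4; row 2: 7/1 = 7; row 3: 14/4 = 7/2. Minimum is 7/2 at row 3 (s3 leaves); pivot element 4.
Divide row 3 by 4; eliminate column b from the other rows.
Z-row update in column a: -3 − (-8)·(1/4) = -1.

-1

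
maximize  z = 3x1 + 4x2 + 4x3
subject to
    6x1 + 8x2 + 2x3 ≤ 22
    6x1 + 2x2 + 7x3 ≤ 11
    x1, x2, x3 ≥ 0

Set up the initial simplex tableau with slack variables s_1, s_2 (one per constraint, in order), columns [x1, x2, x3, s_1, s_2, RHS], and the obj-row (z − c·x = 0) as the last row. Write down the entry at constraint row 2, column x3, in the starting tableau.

Constraint 2 has coefficient 7 on x3.

7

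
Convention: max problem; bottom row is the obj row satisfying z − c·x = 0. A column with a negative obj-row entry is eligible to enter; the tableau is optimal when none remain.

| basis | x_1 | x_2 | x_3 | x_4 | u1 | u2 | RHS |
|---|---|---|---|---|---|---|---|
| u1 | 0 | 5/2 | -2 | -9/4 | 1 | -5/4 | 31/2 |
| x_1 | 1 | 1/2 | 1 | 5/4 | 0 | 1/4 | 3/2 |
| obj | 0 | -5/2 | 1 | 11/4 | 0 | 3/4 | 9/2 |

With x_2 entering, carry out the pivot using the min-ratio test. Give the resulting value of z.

12

Ratio test on column x_2 — row 1: (31/2)/(5/2) = 31/5; row 2: (3/2)/(1/2) = 3. Minimum is 3 at row 2 (x_1 leaves); pivot element 1/2.
Pivot on row 2; the obj-row RHS becomes 9/2 − (-5/2)·3 = 12.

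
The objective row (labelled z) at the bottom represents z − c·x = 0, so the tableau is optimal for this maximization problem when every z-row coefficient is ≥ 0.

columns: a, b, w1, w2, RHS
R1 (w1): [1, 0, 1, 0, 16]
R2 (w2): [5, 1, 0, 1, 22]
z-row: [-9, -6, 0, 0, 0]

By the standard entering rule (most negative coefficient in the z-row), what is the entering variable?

Negative z-row entries: a: -9, b: -6.
The most negative is -9 in column a, so a enters.

a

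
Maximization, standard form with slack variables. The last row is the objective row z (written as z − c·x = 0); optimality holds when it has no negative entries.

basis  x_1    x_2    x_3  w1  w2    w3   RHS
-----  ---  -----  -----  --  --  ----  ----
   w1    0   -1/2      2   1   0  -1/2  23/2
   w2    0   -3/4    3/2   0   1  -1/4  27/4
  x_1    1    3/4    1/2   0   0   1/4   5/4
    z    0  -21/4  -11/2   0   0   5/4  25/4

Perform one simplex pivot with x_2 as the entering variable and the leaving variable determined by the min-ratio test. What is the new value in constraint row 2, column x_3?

Ratio test on column x_2 — row 1: entry -1/2 ≤ 0; row 2: entry -3/4 ≤ 0; row 3: (5/4)/(3/4) = 5/3. Minimum is 5/3 at row 3 (x_1 leaves); pivot element 3/4.
Divide row 3 by 3/4; eliminate column x_2 from the other rows.
Row 2 update in column x_3: 3/2 − (-3/4)·(2/3) = 2.

2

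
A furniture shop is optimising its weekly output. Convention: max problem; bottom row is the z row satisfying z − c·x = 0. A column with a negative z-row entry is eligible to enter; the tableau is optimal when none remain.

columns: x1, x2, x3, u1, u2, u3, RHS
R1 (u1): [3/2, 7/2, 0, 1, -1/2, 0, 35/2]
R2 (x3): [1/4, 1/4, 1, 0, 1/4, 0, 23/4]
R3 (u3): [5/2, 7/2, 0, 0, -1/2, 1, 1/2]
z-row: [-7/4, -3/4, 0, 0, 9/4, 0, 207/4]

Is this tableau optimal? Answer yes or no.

no

The z-row has a negative entry -7/4 in column x1, so it is not optimal.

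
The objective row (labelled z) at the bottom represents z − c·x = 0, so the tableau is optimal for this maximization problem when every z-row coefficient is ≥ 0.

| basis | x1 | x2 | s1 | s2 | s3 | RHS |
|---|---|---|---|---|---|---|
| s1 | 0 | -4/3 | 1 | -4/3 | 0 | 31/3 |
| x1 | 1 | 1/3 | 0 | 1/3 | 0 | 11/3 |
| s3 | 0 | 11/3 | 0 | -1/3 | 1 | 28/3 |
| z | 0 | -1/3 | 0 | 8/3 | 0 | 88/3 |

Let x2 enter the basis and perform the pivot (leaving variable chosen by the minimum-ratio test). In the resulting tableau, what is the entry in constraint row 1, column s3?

Ratio test on column x2 — row 1: entry -4/3 ≤ 0; row 2: (11/3)/(1/3) = 11; row 3: (28/3)/(11/3) = 28/11. Minimum is 28/11 at row 3 (s3 leaves); pivot element 11/3.
Divide row 3 by 11/3; eliminate column x2 from the other rows.
Row 1 update in column s3: 0 − (-4/3)·(3/11) = 4/11.

4/11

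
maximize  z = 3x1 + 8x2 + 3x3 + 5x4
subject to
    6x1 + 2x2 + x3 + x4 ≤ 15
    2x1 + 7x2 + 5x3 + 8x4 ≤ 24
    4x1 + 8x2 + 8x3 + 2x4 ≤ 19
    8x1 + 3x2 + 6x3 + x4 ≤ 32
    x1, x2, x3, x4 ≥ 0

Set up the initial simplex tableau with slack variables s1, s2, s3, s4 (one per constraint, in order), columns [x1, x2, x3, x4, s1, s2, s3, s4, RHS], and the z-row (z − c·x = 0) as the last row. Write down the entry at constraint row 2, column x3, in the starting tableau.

5

Constraint 2 has coefficient 5 on x3.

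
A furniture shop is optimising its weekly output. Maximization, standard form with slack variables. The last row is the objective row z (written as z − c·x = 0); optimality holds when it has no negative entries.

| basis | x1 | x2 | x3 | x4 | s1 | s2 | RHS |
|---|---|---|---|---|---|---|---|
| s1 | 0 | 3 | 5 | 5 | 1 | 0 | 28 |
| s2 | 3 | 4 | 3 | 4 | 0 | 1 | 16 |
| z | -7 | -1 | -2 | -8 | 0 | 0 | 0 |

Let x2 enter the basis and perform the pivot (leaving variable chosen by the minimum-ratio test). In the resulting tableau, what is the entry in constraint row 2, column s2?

Ratio test on column x2 — row 1: 28/3 = 28/3; row 2: 16/4 = 4. Minimum is 4 at row 2 (s2 leaves); pivot element 4.
Divide row 2 by 4; eliminate column x2 from the other rows.
In the new row 2, the s2 entry is the old entry divided by the pivot: 1/4 = 1/4.

1/4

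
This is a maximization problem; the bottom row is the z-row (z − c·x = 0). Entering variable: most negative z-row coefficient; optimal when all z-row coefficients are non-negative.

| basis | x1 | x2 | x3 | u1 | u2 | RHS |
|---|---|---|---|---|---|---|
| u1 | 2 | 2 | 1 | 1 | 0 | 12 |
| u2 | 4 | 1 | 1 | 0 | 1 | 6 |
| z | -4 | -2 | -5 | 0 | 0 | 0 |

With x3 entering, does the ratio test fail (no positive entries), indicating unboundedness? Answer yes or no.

no

Column x3 has positive entries in row(s) 1, 2, so the ratio test bounds it — not unbounded.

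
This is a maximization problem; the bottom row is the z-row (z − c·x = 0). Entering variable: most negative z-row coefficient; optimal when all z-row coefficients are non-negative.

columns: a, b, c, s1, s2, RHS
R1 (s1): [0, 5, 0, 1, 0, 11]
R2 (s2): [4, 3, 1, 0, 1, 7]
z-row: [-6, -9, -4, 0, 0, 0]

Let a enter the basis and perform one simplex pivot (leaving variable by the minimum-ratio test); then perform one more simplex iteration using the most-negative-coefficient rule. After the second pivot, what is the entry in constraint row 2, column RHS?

1/10

Ratio test on column a — row 1: entry 0 ≤ 0; row 2: 7/4 = 7/4. Minimum is 7/4 at row 2 (s2 leaves); pivot element 4.
Divide row 2 by 4; eliminate column a from the other rows.
Second iteration: most negative z-row entry is -9/2 in column b, so b enters.
Ratio test on column b — row 1: 11/5 = 11/5; row 2: (7/4)/(3/4) = 7/3. Minimum is 11/5 at row 1 (s1 leaves); pivot element 5.
Divide row 1 by 5; eliminate column b from the other rows.
After both pivots, the entry at constraint row 2, column RHS is 1/10.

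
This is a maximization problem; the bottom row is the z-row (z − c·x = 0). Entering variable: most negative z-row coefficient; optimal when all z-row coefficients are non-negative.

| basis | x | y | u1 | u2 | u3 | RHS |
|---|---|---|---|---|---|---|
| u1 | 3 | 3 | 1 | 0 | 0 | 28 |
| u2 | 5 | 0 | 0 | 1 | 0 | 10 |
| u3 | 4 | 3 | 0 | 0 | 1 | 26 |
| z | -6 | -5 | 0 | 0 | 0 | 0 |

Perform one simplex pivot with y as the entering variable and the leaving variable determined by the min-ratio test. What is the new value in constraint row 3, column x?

4/3

Ratio test on column y — row 1: 28/3 = 28/3; row 2: entry 0 ≤ 0; row 3: 26/3 = 26/3. Minimum is 26/3 at row 3 (u3 leaves); pivot element 3.
Divide row 3 by 3; eliminate column y from the other rows.
In the new row 3, the x entry is the old entry divided by the pivot: 4/3 = 4/3.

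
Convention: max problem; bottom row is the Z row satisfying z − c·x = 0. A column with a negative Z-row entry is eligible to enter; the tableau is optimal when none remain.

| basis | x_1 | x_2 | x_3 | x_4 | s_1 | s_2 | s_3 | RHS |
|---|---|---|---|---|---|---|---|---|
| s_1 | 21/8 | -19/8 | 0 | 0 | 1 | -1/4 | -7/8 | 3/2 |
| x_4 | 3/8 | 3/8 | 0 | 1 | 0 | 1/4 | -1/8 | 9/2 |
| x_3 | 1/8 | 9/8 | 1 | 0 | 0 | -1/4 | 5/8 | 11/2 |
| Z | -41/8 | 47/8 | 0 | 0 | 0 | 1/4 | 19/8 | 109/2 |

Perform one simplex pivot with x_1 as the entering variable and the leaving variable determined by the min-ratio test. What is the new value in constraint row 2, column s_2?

Ratio test on column x_1 — row 1: (3/2)/(21/8) = 4/7; row 2: (9/2)/(3/8) = 12; row 3: (11/2)/(1/8) = 44. Minimum is 4/7 at row 1 (s_1 leaves); pivot element 21/8.
Divide row 1 by 21/8; eliminate column x_1 from the other rows.
Row 2 update in column s_2: 1/4 − (3/8)·(-2/21) = 2/7.

2/7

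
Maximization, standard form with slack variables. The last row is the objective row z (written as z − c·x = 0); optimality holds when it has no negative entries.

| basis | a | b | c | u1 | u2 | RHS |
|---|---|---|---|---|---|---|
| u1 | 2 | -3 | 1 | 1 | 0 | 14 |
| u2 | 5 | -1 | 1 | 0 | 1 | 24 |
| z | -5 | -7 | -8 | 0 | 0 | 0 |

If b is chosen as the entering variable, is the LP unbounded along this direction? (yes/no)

yes

Every constraint-row entry in column b is ≤ 0, so increasing b is unbounded.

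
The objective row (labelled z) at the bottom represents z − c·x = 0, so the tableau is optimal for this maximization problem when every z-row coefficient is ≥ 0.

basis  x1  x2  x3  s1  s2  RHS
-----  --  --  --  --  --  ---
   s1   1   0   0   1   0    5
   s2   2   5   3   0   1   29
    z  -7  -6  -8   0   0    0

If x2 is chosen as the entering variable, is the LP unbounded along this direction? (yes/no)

Column x2 has positive entries in row(s) 2, so the ratio test bounds it — not unbounded.

no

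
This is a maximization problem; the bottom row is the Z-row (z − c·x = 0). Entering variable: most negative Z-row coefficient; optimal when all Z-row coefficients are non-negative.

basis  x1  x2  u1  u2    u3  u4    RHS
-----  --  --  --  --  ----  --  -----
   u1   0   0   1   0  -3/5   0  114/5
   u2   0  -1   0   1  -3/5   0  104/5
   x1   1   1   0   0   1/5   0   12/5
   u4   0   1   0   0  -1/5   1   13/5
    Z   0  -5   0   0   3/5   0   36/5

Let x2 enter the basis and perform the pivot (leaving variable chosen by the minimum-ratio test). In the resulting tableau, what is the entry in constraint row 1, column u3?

-3/5

Ratio test on column x2 — row 1: entry 0 ≤ 0; row 2: entry -1 ≤ 0; row 3: (12/5)/1 = 12/5; row 4: (13/5)/1 = 13/5. Minimum is 12/5 at row 3 (x1 leaves); pivot element 1.
Divide row 3 by 1; eliminate column x2 from the other rows.
Row 1 update in column u3: -3/5 − 0·(1/5) = -3/5.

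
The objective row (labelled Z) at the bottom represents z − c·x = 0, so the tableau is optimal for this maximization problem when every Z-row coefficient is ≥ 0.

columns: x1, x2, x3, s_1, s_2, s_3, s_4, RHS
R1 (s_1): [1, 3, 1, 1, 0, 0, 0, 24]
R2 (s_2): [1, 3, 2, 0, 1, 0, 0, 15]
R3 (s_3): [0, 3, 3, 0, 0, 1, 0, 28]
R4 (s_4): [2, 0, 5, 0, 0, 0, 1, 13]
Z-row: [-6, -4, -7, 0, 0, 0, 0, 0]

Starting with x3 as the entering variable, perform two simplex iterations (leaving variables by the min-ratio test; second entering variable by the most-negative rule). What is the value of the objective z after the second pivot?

Ratio test on column x3 — row 1: 24/1 = 24; row 2: 15/2 = 15/2; row 3: 28/3 = 28/3; row 4: 13/5 = 13/5. Minimum is 13/5 at row 4 (s_4 leaves); pivot element 5.
Pivot on row 4; the Z-row RHS becomes 0 − (-7)·(13/5) = 91/5.
Next entering variable (most negative Z-row entry -4): x2.
Ratio test on column x2 — row 1: (107/5)/3 = 107/15; row 2: (49/5)/3 = 49/15; row 3: (101/5)/3 = 101/15; row 4: entry 0 ≤ 0. Minimum is 49/15 at row 2 (s_2 leaves); pivot element 3.
After the second pivot the Z-row RHS is 91/5 − (-4)·(49/15) = 469/15.

469/15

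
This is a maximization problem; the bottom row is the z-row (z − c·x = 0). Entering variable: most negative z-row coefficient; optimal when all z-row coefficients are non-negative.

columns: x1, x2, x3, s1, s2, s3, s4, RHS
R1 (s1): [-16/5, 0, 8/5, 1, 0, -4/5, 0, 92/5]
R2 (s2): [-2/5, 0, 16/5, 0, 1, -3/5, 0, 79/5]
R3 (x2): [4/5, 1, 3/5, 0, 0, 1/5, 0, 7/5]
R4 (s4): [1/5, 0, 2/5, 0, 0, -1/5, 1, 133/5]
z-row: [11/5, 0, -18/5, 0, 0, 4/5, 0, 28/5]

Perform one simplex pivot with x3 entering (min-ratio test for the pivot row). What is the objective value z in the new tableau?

Ratio test on column x3 — row 1: (92/5)/(8/5) = 23/2; row 2: (79/5)/(16/5) = 79/16; row 3: (7/5)/(3/5) = 7/3; row 4: (133/5)/(2/5) = 133/2. Minimum is 7/3 at row 3 (x2 leaves); pivot element 3/5.
Pivot on row 3; the z-row RHS becomes 28/5 − (-18/5)·(7/3) = 14.

14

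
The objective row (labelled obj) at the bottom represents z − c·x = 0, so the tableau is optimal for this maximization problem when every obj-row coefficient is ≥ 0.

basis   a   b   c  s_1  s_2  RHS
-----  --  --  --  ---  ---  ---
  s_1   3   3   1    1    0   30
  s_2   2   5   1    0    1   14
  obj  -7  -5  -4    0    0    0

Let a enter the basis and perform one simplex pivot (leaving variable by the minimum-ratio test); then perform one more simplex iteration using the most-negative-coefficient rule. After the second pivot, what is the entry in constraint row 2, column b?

Ratio test on column a — row 1: 30/3 = 10; row 2: 14/2 = 7. Minimum is 7 at row 2 (s_2 leaves); pivot element 2.
Divide row 2 by 2; eliminate column a from the other rows.
Second iteration: most negative obj-row entry is -1/2 in column c, so c enters.
Ratio test on column c — row 1: entry -1/2 ≤ 0; row 2: 7/(1/2) = 14. Minimum is 14 at row 2 (a leaves); pivot element 1/2.
Divide row 2 by 1/2; eliminate column c from the other rows.
After both pivots, the entry at constraint row 2, column b is 5.

5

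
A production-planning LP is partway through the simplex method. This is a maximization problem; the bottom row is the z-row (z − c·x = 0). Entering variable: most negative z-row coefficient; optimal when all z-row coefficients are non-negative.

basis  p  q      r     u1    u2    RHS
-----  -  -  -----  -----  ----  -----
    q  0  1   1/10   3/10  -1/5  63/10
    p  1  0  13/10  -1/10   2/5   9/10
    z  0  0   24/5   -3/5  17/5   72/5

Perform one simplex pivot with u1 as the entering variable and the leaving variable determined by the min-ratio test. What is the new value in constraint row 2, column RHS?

3

Ratio test on column u1 — row 1: (63/10)/(3/10) = 21; row 2: entry -1/10 ≤ 0. Minimum is 21 at row 1 (q leaves); pivot element 3/10.
Divide row 1 by 3/10; eliminate column u1 from the other rows.
Row 2 update in column RHS: 9/10 − (-1/10)·21 = 3.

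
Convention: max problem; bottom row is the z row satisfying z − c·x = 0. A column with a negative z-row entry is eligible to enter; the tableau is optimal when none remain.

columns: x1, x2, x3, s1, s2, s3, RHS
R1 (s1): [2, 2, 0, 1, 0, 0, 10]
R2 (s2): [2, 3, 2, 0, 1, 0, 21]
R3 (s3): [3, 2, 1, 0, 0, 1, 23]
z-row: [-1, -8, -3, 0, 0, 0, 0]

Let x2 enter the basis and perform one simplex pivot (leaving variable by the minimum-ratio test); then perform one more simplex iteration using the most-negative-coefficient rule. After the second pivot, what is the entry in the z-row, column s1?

7/4

Ratio test on column x2 — row 1: 10/2 = 5; row 2: 21/3 = 7; row 3: 23/2 = 23/2. Minimum is 5 at row 1 (s1 leaves); pivot element 2.
Divide row 1 by 2; eliminate column x2 from the other rows.
Second iteration: most negative z-row entry is -3 in column x3, so x3 enters.
Ratio test on column x3 — row 1: entry 0 ≤ 0; row 2: 6/2 = 3; row 3: 13/1 = 13. Minimum is 3 at row 2 (s2 leaves); pivot element 2.
Divide row 2 by 2; eliminate column x3 from the other rows.
After both pivots, the entry at the z-row, column s1 is 7/4.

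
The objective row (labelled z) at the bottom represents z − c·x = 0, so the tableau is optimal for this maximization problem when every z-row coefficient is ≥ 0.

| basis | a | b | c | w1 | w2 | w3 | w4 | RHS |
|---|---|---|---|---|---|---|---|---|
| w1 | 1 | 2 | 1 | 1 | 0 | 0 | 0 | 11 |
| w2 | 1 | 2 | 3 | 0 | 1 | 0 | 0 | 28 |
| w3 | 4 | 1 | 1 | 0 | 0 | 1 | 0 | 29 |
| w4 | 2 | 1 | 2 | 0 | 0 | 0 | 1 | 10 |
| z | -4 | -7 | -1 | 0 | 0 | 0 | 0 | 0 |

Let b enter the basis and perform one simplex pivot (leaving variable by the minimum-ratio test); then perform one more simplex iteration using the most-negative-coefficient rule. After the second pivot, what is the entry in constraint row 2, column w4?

0

Ratio test on column b — row 1: 11/2 = 11/2; row 2: 28/2 = 14; row 3: 29/1 = 29; row 4: 10/1 = 10. Minimum is 11/2 at row 1 (w1 leaves); pivot element 2.
Divide row 1 by 2; eliminate column b from the other rows.
Second iteration: most negative z-row entry is -1/2 in column a, so a enters.
Ratio test on column a — row 1: (11/2)/(1/2) = 11; row 2: entry 0 ≤ 0; row 3: (47/2)/(7/2) = 47/7; row 4: (9/2)/(3/2) = 3. Minimum is 3 at row 4 (w4 leaves); pivot element 3/2.
Divide row 4 by 3/2; eliminate column a from the other rows.
After both pivots, the entry at constraint row 2, column w4 is 0.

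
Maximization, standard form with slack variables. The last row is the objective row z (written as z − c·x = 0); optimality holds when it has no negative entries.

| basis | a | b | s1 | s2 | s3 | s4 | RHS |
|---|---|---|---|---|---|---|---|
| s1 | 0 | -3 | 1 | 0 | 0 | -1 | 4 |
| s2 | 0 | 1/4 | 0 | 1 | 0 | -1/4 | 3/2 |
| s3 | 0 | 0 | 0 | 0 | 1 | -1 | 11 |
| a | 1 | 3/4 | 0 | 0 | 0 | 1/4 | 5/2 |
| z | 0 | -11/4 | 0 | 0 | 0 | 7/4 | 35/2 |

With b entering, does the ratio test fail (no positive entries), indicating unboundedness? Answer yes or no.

no

Column b has positive entries in row(s) 2, 4, so the ratio test bounds it — not unbounded.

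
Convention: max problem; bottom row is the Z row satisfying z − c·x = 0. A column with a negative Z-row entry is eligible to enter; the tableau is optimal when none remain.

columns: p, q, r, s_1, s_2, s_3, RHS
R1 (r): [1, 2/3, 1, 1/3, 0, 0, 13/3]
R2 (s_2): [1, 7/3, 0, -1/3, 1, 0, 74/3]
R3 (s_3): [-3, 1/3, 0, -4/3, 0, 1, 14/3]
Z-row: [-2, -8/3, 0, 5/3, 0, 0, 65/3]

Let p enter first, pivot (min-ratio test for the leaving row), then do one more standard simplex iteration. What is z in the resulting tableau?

Ratio test on column p — row 1: (13/3)/1 = 13/3; row 2: (74/3)/1 = 74/3; row 3: entry -3 ≤ 0. Minimum is 13/3 at row 1 (r leaves); pivot element 1.
Pivot on row 1; the Z-row RHS becomes 65/3 − (-2)·(13/3) = 91/3.
Next entering variable (most negative Z-row entry -4/3): q.
Ratio test on column q — row 1: (13/3)/(2/3) = 13/2; row 2: (61/3)/(5/3) = 61/5; row 3: (53/3)/(7/3) = 53/7. Minimum is 13/2 at row 1 (p leaves); pivot element 2/3.
After the second pivot the Z-row RHS is 91/3 − (-4/3)·(13/2) = 39.

39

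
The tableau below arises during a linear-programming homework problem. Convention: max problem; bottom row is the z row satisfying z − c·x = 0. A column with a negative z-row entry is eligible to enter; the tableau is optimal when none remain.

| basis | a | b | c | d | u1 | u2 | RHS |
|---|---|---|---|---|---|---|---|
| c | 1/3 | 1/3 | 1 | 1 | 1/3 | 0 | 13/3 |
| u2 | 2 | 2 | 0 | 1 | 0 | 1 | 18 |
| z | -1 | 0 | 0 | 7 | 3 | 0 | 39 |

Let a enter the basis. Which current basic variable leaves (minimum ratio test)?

u2

Column a entries and ratios — c: (13/3)/(1/3) = 13; u2: 18/2 = 9.
Smallest ratio is 9 in the row of u2, so u2 leaves.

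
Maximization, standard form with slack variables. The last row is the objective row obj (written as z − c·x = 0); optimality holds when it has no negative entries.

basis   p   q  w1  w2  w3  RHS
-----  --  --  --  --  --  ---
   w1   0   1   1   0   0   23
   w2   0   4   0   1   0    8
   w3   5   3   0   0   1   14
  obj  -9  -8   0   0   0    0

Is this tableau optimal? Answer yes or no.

The obj-row has a negative entry -9 in column p, so it is not optimal.

no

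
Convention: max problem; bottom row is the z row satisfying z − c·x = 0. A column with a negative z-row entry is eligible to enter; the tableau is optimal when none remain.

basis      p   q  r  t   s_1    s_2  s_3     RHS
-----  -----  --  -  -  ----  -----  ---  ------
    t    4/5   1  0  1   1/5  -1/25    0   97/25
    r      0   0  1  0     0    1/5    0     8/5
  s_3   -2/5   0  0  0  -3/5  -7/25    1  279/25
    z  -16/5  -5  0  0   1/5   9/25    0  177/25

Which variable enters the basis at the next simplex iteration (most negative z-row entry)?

Negative z-row entries: p: -16/5, q: -5.
The most negative is -5 in column q, so q enters.

q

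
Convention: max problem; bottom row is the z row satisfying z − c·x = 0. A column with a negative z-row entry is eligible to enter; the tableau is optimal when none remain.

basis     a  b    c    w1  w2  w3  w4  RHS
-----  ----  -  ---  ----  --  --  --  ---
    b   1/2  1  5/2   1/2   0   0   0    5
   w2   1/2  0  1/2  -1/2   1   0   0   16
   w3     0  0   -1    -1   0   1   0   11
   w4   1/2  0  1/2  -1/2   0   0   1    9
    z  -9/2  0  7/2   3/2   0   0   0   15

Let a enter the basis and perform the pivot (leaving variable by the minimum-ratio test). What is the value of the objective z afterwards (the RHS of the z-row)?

60

Ratio test on column a — row 1: 5/(1/2) = 10; row 2: 16/(1/2) = 32; row 3: entry 0 ≤ 0; row 4: 9/(1/2) = 18. Minimum is 10 at row 1 (b leaves); pivot element 1/2.
Pivot on row 1; the z-row RHS becomes 15 − (-9/2)·10 = 60.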